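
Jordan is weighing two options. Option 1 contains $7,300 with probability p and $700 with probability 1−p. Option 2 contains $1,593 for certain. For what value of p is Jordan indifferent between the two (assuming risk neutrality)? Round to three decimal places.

p·7300 + (1−p)·700 = 1593
6600p + 700 = 1593
p = (1593 − 700) / 6600

p = 0.135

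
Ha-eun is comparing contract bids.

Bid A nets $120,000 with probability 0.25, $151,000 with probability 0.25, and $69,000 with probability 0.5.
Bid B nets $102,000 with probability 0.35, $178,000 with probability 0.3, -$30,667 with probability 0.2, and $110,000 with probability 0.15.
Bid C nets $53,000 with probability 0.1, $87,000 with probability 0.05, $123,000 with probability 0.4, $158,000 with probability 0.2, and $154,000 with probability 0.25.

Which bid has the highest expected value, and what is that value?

Bid A = 0.25 × 120000 + 0.25 × 151000 + 0.5 × 69000 = 30000 + 37750 + 34500 = 102250
Bid B = 0.35 × 102000 + 0.3 × 178000 + 0.2 × (-30667) + 0.15 × 110000 = 35700 + 53400 − 6133.4 + 16500 = 99466.6
Bid C = 0.1 × 53000 + 0.05 × 87000 + 0.4 × 123000 + 0.2 × 158000 + 0.25 × 154000 = 5300 + 4350 + 49200 + 31600 + 38500 = 128950

Bid C ($128,950)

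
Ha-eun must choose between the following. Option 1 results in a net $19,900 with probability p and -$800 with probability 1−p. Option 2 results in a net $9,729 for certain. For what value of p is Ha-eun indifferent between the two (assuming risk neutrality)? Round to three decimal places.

p = 0.509

p·19900 + (1−p)·(-800) = 9729
20700p − 800 = 9729
p = (9729 + 800) / 20700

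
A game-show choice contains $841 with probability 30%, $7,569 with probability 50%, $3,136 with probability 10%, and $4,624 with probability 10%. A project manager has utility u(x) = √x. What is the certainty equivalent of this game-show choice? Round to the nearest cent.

E[u] = 0.3·√841 + 0.5·√7569 + 0.1·√3136 + 0.1·√4624 = 0.3·29 + 0.5·87 + 0.1·56 + 0.1·68 = 64.6
CE = (64.6)² = 4173.16

$4,173.16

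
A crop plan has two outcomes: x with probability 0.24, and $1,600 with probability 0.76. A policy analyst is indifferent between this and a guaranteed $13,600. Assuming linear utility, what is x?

x = $51,600

0.24·x + 0.76·1600 = 13600
0.24·x = 13600 − 1216 = 12384
x = 12384 / 0.24 = 51600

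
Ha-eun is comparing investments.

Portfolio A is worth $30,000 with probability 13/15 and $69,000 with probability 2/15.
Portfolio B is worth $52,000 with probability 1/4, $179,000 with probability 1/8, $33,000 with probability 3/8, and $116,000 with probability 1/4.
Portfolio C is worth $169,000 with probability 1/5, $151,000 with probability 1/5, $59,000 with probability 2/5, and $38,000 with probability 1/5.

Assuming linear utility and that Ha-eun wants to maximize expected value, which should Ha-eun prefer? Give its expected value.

Portfolio C ($95,200)

Portfolio A = 13/15 × 30000 + 2/15 × 69000 = 26000 + 9200 = 35200
Portfolio B = 1/4 × 52000 + 1/8 × 179000 + 3/8 × 33000 + 1/4 × 116000 = 13000 + 22375 + 12375 + 29000 = 76750
Portfolio C = 1/5 × 169000 + 1/5 × 151000 + 2/5 × 59000 + 1/5 × 38000 = 33800 + 30200 + 23600 + 7600 = 95200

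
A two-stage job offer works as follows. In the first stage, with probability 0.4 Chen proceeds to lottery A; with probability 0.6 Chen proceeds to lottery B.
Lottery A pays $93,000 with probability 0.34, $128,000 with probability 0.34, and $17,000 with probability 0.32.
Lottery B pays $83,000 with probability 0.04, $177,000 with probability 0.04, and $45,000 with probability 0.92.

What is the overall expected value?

EV(A) = 0.34 × 93000 + 0.34 × 128000 + 0.32 × 17000 = 31620 + 43520 + 5440 = 80580
EV(B) = 0.04 × 83000 + 0.04 × 177000 + 0.92 × 45000 = 3320 + 7080 + 41400 = 51800
Overall = 0.4 × 80580 + 0.6 × 51800 = 32232 + 31080 = 63312

$63,312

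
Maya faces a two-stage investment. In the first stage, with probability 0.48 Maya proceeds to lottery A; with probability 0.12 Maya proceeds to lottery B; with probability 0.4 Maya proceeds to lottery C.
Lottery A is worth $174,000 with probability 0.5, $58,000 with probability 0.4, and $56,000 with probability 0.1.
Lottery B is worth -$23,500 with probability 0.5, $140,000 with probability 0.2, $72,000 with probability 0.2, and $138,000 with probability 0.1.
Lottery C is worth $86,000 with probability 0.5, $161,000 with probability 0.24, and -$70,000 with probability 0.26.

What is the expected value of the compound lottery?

$86,294

EV(A) = 0.5 × 174000 + 0.4 × 58000 + 0.1 × 56000 = 87000 + 23200 + 5600 = 115800
EV(B) = 0.5 × (-23500) + 0.2 × 140000 + 0.2 × 72000 + 0.1 × 138000 = -11750 + 28000 + 14400 + 13800 = 44450
EV(C) = 0.5 × 86000 + 0.24 × 161000 + 0.26 × (-70000) = 43000 + 38640 − 18200 = 63440
Overall = 0.48 × 115800 + 0.12 × 44450 + 0.4 × 63440 = 55584 + 5334 + 25376 = 86294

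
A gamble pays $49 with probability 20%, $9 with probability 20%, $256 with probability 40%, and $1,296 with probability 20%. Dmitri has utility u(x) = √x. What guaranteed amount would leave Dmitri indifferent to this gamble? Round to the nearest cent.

E[u] = 0.2·√49 + 0.2·√9 + 0.4·√256 + 0.2·√1296 = 0.2·7 + 0.2·3 + 0.4·16 + 0.2·36 = 15.6
CE = (15.6)² = 243.36

$243.36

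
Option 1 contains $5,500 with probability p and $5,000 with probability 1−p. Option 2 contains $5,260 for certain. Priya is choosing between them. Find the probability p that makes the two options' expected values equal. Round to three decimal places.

p = 0.520

p·5500 + (1−p)·5000 = 5260
500p + 5000 = 5260
p = (5260 − 5000) / 500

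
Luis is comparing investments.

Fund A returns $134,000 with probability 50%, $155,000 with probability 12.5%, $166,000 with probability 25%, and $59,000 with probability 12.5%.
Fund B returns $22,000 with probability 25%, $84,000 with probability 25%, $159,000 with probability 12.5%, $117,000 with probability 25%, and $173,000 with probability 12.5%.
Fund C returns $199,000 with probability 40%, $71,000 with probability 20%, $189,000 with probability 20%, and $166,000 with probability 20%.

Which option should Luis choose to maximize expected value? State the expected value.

Fund C ($164,800)

Fund A = 0.5 × 134000 + 0.125 × 155000 + 0.25 × 166000 + 0.125 × 59000 = 67000 + 19375 + 41500 + 7375 = 135250
Fund B = 0.25 × 22000 + 0.25 × 84000 + 0.125 × 159000 + 0.25 × 117000 + 0.125 × 173000 = 5500 + 21000 + 19875 + 29250 + 21625 = 97250
Fund C = 0.4 × 199000 + 0.2 × 71000 + 0.2 × 189000 + 0.2 × 166000 = 79600 + 14200 + 37800 + 33200 = 164800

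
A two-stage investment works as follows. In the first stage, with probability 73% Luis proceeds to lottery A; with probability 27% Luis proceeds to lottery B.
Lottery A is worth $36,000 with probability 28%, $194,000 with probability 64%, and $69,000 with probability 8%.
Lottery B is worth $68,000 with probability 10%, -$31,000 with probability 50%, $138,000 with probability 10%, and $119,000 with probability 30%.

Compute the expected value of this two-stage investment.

EV(A) = 0.28 × 36000 + 0.64 × 194000 + 0.08 × 69000 = 10080 + 124160 + 5520 = 139760
EV(B) = 0.1 × 68000 + 0.5 × (-31000) + 0.1 × 138000 + 0.3 × 119000 = 6800 − 15500 + 13800 + 35700 = 40800
Overall = 0.73 × 139760 + 0.27 × 40800 = 102024.8 + 11016 = 113040.8

$113,040.80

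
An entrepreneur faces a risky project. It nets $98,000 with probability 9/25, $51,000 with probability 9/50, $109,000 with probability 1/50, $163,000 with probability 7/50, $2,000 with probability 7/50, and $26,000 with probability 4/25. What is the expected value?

$73,900

EV = 9/25 × 98000 + 9/50 × 51000 + 1/50 × 109000 + 7/50 × 163000 + 7/50 × 2000 + 4/25 × 26000 = 35280 + 9180 + 2180 + 22820 + 280 + 4160 = 73900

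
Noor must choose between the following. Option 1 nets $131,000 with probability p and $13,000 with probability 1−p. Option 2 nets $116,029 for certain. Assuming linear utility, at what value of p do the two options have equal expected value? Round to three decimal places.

p = 0.873

p·131000 + (1−p)·13000 = 116029
118000p + 13000 = 116029
p = (116029 − 13000) / 118000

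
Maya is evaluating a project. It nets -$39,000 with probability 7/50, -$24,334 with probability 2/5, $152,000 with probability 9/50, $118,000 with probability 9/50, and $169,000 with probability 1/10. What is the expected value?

$50,306.40

EV = 7/50 × (-39000) + 2/5 × (-24334) + 9/50 × 152000 + 9/50 × 118000 + 1/10 × 169000 = -5460 − 9733.6 + 27360 + 21240 + 16900 = 50306.4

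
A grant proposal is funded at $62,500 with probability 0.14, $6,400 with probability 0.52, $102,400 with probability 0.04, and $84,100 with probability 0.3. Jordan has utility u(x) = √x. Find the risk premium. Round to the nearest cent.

E[u] = 0.14·√62500 + 0.52·√6400 + 0.04·√102400 + 0.3·√84100 = 0.14·250 + 0.52·80 + 0.04·320 + 0.3·290 = 176.4
CE = (176.4)² = 31116.96
Risk premium = EV − CE = 41404 − 31116.96 = 10287.04

$10,287.04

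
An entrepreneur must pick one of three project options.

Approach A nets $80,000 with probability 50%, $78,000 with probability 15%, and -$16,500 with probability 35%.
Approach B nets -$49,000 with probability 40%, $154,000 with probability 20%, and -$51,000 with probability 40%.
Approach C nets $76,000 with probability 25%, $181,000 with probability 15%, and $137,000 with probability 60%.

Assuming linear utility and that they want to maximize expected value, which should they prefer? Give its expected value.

Approach A = 0.5 × 80000 + 0.15 × 78000 + 0.35 × (-16500) = 40000 + 11700 − 5775 = 45925
Approach B = 0.4 × (-49000) + 0.2 × 154000 + 0.4 × (-51000) = -19600 + 30800 − 20400 = -9200
Approach C = 0.25 × 76000 + 0.15 × 181000 + 0.6 × 137000 = 19000 + 27150 + 82200 = 128350

Approach C ($128,350)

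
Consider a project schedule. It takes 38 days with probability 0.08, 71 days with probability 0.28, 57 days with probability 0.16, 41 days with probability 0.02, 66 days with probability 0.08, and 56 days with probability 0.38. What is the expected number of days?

EV = 0.08 × 38 + 0.28 × 71 + 0.16 × 57 + 0.02 × 41 + 0.08 × 66 + 0.38 × 56 = 3.04 + 19.88 + 9.12 + 0.82 + 5.28 + 21.28 = 59.42

59.42 days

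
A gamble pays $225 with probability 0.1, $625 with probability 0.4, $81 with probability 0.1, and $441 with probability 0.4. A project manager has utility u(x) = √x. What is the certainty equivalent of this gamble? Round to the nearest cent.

$432.64

E[u] = 0.1·√225 + 0.4·√625 + 0.1·√81 + 0.4·√441 = 0.1·15 + 0.4·25 + 0.1·9 + 0.4·21 = 20.8
CE = (20.8)² = 432.64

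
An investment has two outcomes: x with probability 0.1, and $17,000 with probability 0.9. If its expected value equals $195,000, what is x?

x = $1,797,000

0.1·x + 0.9·17000 = 195000
0.1·x = 195000 − 15300 = 179700
x = 179700 / 0.1 = 1797000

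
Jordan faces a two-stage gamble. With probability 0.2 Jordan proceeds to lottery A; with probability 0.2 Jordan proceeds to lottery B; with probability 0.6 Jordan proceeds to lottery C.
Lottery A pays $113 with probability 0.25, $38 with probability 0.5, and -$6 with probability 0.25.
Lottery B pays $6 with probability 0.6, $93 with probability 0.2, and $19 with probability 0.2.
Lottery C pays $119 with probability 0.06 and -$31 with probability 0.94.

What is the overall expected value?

$1.15

EV(A) = 0.25 × 113 + 0.5 × 38 + 0.25 × (-6) = 28.25 + 19 − 1.5 = 45.75
EV(B) = 0.6 × 6 + 0.2 × 93 + 0.2 × 19 = 3.6 + 18.6 + 3.8 = 26
EV(C) = 0.06 × 119 + 0.94 × (-31) = 7.14 − 29.14 = -22
Overall = 0.2 × 45.75 + 0.2 × 26 + 0.6 × (-22) = 9.15 + 5.2 − 13.2 = 1.15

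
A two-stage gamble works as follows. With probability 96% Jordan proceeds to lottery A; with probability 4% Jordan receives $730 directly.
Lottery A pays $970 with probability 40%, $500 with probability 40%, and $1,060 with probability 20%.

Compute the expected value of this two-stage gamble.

$797.20

EV(A) = 0.4 × 970 + 0.4 × 500 + 0.2 × 1060 = 388 + 200 + 212 = 800
Branch B: 730 (certain)
Overall = 0.96 × 800 + 0.04 × 730 = 768 + 29.2 = 797.2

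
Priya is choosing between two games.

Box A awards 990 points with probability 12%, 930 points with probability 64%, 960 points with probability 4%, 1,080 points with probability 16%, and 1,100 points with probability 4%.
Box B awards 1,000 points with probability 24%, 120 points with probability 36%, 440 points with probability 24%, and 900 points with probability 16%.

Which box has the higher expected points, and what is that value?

Box A = 0.12 × 990 + 0.64 × 930 + 0.04 × 960 + 0.16 × 1080 + 0.04 × 1100 = 118.8 + 595.2 + 38.4 + 172.8 + 44 = 969.2
Box B = 0.24 × 1000 + 0.36 × 120 + 0.24 × 440 + 0.16 × 900 = 240 + 43.2 + 105.6 + 144 = 532.8

Box A (969.2 points)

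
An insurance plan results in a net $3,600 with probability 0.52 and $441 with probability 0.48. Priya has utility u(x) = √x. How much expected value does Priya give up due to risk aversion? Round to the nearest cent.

$379.64

E[u] = 0.52·√3600 + 0.48·√441 = 0.52·60 + 0.48·21 = 41.28
CE = (41.28)² = 1704.0384
Risk premium = EV − CE = 2083.68 − 1704.0384 = 379.6416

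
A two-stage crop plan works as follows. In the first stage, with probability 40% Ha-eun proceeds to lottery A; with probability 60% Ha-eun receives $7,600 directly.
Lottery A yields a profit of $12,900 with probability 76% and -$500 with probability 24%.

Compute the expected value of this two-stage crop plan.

$8,433.60

EV(A) = 0.76 × 12900 + 0.24 × (-500) = 9804 − 120 = 9684
Branch B: 7600 (certain)
Overall = 0.4 × 9684 + 0.6 × 7600 = 3873.6 + 4560 = 8433.6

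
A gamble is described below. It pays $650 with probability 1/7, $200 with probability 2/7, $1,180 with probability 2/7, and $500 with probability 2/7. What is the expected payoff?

$630

EV = 1/7 × 650 + 2/7 × 200 + 2/7 × 1180 + 2/7 × 500 = 92.8571 + 57.1429 + 337.1429 + 142.8571 = 630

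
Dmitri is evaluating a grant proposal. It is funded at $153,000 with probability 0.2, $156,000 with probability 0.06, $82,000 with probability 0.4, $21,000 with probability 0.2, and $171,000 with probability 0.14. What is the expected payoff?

$100,900

EV = 0.2 × 153000 + 0.06 × 156000 + 0.4 × 82000 + 0.2 × 21000 + 0.14 × 171000 = 30600 + 9360 + 32800 + 4200 + 23940 = 100900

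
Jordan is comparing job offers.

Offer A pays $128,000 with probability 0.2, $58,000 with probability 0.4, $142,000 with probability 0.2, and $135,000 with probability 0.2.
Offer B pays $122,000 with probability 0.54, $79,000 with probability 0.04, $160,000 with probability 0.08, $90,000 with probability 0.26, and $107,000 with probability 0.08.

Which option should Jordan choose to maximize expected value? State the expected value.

Offer B ($113,800)

Offer A = 0.2 × 128000 + 0.4 × 58000 + 0.2 × 142000 + 0.2 × 135000 = 25600 + 23200 + 28400 + 27000 = 104200
Offer B = 0.54 × 122000 + 0.04 × 79000 + 0.08 × 160000 + 0.26 × 90000 + 0.08 × 107000 = 65880 + 3160 + 12800 + 23400 + 8560 = 113800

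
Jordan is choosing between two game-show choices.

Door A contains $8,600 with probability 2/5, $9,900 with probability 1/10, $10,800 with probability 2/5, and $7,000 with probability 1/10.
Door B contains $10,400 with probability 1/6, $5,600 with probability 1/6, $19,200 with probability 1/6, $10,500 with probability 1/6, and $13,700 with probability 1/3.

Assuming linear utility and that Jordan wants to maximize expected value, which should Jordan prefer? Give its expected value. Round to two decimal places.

Door A = 2/5 × 8600 + 1/10 × 9900 + 2/5 × 10800 + 1/10 × 7000 = 3440 + 990 + 4320 + 700 = 9450
Door B = 1/6 × 10400 + 1/6 × 5600 + 1/6 × 19200 + 1/6 × 10500 + 1/3 × 13700 = 1733.3333 + 933.3333 + 3200 + 1750 + 4566.6667 = 12183.3333

Door B ($12,183.33)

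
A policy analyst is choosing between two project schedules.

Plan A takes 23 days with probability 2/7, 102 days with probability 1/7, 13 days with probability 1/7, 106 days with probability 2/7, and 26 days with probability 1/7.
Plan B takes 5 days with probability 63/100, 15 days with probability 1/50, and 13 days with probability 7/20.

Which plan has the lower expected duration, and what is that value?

Plan A = 2/7 × 23 + 1/7 × 102 + 1/7 × 13 + 2/7 × 106 + 1/7 × 26 = 6.5714 + 14.5714 + 1.8571 + 30.2857 + 3.7143 = 57
Plan B = 63/100 × 5 + 1/50 × 15 + 7/20 × 13 = 3.15 + 0.3 + 4.55 = 8

Plan B (8 days)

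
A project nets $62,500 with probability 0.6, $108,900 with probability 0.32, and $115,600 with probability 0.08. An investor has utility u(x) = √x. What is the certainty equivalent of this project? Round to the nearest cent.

$79,975.84

E[u] = 0.6·√62500 + 0.32·√108900 + 0.08·√115600 = 0.6·250 + 0.32·330 + 0.08·340 = 282.8
CE = (282.8)² = 79975.84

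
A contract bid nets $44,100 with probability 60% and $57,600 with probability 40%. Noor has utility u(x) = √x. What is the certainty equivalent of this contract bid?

E[u] = 0.6·√44100 + 0.4·√57600 = 0.6·210 + 0.4·240 = 222
CE = (222)² = 49284

$49,284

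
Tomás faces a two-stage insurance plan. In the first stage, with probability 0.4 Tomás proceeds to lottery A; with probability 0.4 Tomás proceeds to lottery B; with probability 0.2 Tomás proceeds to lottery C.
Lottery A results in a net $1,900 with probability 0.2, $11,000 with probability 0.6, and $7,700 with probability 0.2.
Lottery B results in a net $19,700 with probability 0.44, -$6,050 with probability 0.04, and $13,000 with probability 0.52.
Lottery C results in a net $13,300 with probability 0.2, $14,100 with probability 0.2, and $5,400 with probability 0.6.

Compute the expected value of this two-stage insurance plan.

EV(A) = 0.2 × 1900 + 0.6 × 11000 + 0.2 × 7700 = 380 + 6600 + 1540 = 8520
EV(B) = 0.44 × 19700 + 0.04 × (-6050) + 0.52 × 13000 = 8668 − 242 + 6760 = 15186
EV(C) = 0.2 × 13300 + 0.2 × 14100 + 0.6 × 5400 = 2660 + 2820 + 3240 = 8720
Overall = 0.4 × 8520 + 0.4 × 15186 + 0.2 × 8720 = 3408 + 6074.4 + 1744 = 11226.4

$11,226.40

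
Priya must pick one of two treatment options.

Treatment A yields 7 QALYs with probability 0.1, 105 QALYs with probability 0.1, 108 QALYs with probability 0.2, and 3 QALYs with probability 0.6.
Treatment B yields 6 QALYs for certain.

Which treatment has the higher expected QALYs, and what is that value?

Treatment A (34.6 QALYs)

Treatment A = 0.1 × 7 + 0.1 × 105 + 0.2 × 108 + 0.6 × 3 = 0.7 + 10.5 + 21.6 + 1.8 = 34.6
Treatment B: 6 (certain)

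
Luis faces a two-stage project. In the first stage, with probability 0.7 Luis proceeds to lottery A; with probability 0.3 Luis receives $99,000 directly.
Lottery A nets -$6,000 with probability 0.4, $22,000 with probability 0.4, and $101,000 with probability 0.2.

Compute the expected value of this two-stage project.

$48,320

EV(A) = 0.4 × (-6000) + 0.4 × 22000 + 0.2 × 101000 = -2400 + 8800 + 20200 = 26600
Branch B: 99000 (certain)
Overall = 0.7 × 26600 + 0.3 × 99000 = 18620 + 29700 = 48320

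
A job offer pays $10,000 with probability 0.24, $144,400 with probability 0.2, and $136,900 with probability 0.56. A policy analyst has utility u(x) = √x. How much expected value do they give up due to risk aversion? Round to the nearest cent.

$13,572.16

E[u] = 0.24·√10000 + 0.2·√144400 + 0.56·√136900 = 0.24·100 + 0.2·380 + 0.56·370 = 307.2
CE = (307.2)² = 94371.84
Risk premium = EV − CE = 107944 − 94371.84 = 13572.16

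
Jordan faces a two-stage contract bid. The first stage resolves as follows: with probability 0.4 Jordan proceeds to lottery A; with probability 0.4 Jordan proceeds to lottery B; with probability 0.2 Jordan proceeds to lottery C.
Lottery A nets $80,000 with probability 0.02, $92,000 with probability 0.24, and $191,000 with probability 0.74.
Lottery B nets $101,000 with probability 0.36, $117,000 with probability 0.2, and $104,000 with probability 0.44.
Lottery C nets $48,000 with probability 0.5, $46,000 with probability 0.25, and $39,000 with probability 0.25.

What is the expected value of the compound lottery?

EV(A) = 0.02 × 80000 + 0.24 × 92000 + 0.74 × 191000 = 1600 + 22080 + 141340 = 165020
EV(B) = 0.36 × 101000 + 0.2 × 117000 + 0.44 × 104000 = 36360 + 23400 + 45760 = 105520
EV(C) = 0.5 × 48000 + 0.25 × 46000 + 0.25 × 39000 = 24000 + 11500 + 9750 = 45250
Overall = 0.4 × 165020 + 0.4 × 105520 + 0.2 × 45250 = 66008 + 42208 + 9050 = 117266

$117,266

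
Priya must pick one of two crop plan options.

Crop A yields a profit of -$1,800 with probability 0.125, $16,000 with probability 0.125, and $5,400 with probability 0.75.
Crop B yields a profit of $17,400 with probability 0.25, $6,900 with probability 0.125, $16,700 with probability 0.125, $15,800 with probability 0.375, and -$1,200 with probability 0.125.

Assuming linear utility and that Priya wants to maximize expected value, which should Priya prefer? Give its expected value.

Crop A = 0.125 × (-1800) + 0.125 × 16000 + 0.75 × 5400 = -225 + 2000 + 4050 = 5825
Crop B = 0.25 × 17400 + 0.125 × 6900 + 0.125 × 16700 + 0.375 × 15800 + 0.125 × (-1200) = 4350 + 862.5 + 2087.5 + 5925 − 150 = 13075

Crop B ($13,075)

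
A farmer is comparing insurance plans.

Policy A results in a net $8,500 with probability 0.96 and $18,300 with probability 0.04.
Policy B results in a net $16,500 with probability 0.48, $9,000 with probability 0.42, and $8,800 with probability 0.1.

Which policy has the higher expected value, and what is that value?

Policy B ($12,580)

Policy A = 0.96 × 8500 + 0.04 × 18300 = 8160 + 732 = 8892
Policy B = 0.48 × 16500 + 0.42 × 9000 + 0.1 × 8800 = 7920 + 3780 + 880 = 12580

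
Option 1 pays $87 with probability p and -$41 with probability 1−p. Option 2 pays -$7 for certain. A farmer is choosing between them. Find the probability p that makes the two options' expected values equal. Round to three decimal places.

p·87 + (1−p)·(-41) = -7
128p − 41 = -7
p = (-7 + 41) / 128

p = 0.266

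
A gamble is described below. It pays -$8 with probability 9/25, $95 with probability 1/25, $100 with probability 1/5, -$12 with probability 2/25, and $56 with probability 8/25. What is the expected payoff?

EV = 9/25 × (-8) + 1/25 × 95 + 1/5 × 100 + 2/25 × (-12) + 8/25 × 56 = -2.88 + 3.8 + 20 − 0.96 + 17.92 = 37.88

$37.88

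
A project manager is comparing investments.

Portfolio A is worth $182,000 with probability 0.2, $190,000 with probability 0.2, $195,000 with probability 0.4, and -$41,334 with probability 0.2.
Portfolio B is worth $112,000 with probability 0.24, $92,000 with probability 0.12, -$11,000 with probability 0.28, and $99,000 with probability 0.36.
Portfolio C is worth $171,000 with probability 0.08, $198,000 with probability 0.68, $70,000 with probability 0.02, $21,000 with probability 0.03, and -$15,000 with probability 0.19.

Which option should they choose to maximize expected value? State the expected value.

Portfolio A = 0.2 × 182000 + 0.2 × 190000 + 0.4 × 195000 + 0.2 × (-41334) = 36400 + 38000 + 78000 − 8266.8 = 144133.2
Portfolio B = 0.24 × 112000 + 0.12 × 92000 + 0.28 × (-11000) + 0.36 × 99000 = 26880 + 11040 − 3080 + 35640 = 70480
Portfolio C = 0.08 × 171000 + 0.68 × 198000 + 0.02 × 70000 + 0.03 × 21000 + 0.19 × (-15000) = 13680 + 134640 + 1400 + 630 − 2850 = 147500

Portfolio C ($147,500)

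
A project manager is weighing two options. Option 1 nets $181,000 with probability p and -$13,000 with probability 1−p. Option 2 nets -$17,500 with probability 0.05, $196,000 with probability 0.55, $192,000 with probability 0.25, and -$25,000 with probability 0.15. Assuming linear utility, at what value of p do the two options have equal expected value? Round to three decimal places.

EV(Option 2) = 0.05 × (-17500) + 0.55 × 196000 + 0.25 × 192000 + 0.15 × (-25000) = -875 + 107800 + 48000 − 3750 = 151175
p·181000 + (1−p)·(-13000) = 151175
194000p − 13000 = 151175
p = (151175 + 13000) / 194000

p = 0.846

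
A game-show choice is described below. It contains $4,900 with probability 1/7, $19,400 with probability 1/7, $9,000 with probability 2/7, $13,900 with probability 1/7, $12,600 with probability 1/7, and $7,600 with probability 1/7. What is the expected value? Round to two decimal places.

$10,914.29

EV = 1/7 × 4900 + 1/7 × 19400 + 2/7 × 9000 + 1/7 × 13900 + 1/7 × 12600 + 1/7 × 7600 = 700 + 2771.4286 + 2571.4286 + 1985.7143 + 1800 + 1085.7143 = 10914.2857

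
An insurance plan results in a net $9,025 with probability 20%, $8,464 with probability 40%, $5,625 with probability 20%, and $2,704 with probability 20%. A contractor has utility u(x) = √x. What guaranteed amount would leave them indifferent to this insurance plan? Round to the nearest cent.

E[u] = 0.2·√9025 + 0.4·√8464 + 0.2·√5625 + 0.2·√2704 = 0.2·95 + 0.4·92 + 0.2·75 + 0.2·52 = 81.2
CE = (81.2)² = 6593.44

$6,593.44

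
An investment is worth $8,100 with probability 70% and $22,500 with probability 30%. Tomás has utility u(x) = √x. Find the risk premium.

$756

E[u] = 0.7·√8100 + 0.3·√22500 = 0.7·90 + 0.3·150 = 108
CE = (108)² = 11664
Risk premium = EV − CE = 12420 − 11664 = 756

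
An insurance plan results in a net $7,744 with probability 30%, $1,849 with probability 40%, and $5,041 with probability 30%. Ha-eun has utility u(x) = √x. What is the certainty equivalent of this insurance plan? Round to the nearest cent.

$4,212.01

E[u] = 0.3·√7744 + 0.4·√1849 + 0.3·√5041 = 0.3·88 + 0.4·43 + 0.3·71 = 64.9
CE = (64.9)² = 4212.01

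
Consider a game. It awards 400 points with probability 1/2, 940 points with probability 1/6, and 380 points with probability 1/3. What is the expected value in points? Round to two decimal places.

EV = 1/2 × 400 + 1/6 × 940 + 1/3 × 380 = 200 + 156.6667 + 126.6667 = 483.3333

483.33 points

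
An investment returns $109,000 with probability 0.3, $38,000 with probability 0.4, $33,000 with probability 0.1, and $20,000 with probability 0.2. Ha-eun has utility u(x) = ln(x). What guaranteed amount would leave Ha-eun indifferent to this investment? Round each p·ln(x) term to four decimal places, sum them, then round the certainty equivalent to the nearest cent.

$45,202.15

E[u] = 0.3·ln(109000) + 0.4·ln(38000) + 0.1·ln(33000) + 0.2·ln(20000) = 3.4797 + 4.2181 + 1.0404 + 1.9807 = 10.7189
CE = e^10.7189 ≈ 45202.15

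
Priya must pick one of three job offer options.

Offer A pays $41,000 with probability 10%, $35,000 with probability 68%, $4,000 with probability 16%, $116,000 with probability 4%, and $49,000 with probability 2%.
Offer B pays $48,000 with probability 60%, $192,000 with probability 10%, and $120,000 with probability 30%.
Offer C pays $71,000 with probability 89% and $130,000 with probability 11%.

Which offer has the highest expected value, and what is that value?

Offer A = 0.1 × 41000 + 0.68 × 35000 + 0.16 × 4000 + 0.04 × 116000 + 0.02 × 49000 = 4100 + 23800 + 640 + 4640 + 980 = 34160
Offer B = 0.6 × 48000 + 0.1 × 192000 + 0.3 × 120000 = 28800 + 19200 + 36000 = 84000
Offer C = 0.89 × 71000 + 0.11 × 130000 = 63190 + 14300 = 77490

Offer B ($84,000)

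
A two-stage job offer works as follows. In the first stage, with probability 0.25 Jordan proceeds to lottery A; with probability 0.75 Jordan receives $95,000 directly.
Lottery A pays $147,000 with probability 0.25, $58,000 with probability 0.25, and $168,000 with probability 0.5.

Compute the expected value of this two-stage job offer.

$105,062.50

EV(A) = 0.25 × 147000 + 0.25 × 58000 + 0.5 × 168000 = 36750 + 14500 + 84000 = 135250
Branch B: 95000 (certain)
Overall = 0.25 × 135250 + 0.75 × 95000 = 33812.5 + 71250 = 105062.5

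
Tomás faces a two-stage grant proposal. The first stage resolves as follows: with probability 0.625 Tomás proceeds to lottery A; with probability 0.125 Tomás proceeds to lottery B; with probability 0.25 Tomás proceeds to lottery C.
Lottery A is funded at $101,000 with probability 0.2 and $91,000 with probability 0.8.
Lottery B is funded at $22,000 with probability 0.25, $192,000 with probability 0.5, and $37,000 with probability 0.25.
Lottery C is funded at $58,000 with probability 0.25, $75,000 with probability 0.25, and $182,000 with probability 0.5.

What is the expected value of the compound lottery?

EV(A) = 0.2 × 101000 + 0.8 × 91000 = 20200 + 72800 = 93000
EV(B) = 0.25 × 22000 + 0.5 × 192000 + 0.25 × 37000 = 5500 + 96000 + 9250 = 110750
EV(C) = 0.25 × 58000 + 0.25 × 75000 + 0.5 × 182000 = 14500 + 18750 + 91000 = 124250
Overall = 0.625 × 93000 + 0.125 × 110750 + 0.25 × 124250 = 58125 + 13843.75 + 31062.5 = 103031.25

$103,031.25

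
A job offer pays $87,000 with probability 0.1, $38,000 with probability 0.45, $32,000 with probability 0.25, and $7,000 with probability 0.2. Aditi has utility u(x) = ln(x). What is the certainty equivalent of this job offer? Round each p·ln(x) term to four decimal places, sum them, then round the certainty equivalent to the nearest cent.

$28,195.00

E[u] = 0.1·ln(87000) + 0.45·ln(38000) + 0.25·ln(32000) + 0.2·ln(7000) = 1.1374 + 4.7454 + 2.5934 + 1.7707 = 10.2469
CE = e^10.2469 ≈ 28195.00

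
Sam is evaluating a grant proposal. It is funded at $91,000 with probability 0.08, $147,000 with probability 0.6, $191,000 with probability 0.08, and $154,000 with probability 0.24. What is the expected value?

EV = 0.08 × 91000 + 0.6 × 147000 + 0.08 × 191000 + 0.24 × 154000 = 7280 + 88200 + 15280 + 36960 = 147720

$147,720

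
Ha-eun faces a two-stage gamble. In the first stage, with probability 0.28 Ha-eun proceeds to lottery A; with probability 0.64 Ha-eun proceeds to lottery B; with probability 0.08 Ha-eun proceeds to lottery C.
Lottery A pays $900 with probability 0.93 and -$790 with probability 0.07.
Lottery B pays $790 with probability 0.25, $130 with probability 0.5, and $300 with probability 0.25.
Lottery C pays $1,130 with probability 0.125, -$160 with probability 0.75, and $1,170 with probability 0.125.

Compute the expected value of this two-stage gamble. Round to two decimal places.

$448.28

EV(A) = 0.93 × 900 + 0.07 × (-790) = 837 − 55.3 = 781.7
EV(B) = 0.25 × 790 + 0.5 × 130 + 0.25 × 300 = 197.5 + 65 + 75 = 337.5
EV(C) = 0.125 × 1130 + 0.75 × (-160) + 0.125 × 1170 = 141.25 − 120 + 146.25 = 167.5
Overall = 0.28 × 781.7 + 0.64 × 337.5 + 0.08 × 167.5 = 218.876 + 216 + 13.4 = 448.276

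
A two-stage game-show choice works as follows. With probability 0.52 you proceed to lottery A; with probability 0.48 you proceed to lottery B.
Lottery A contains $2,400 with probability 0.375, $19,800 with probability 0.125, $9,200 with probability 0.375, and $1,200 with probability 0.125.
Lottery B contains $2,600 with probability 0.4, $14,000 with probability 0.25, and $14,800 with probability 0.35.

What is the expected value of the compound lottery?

$8,292.60

EV(A) = 0.375 × 2400 + 0.125 × 19800 + 0.375 × 9200 + 0.125 × 1200 = 900 + 2475 + 3450 + 150 = 6975
EV(B) = 0.4 × 2600 + 0.25 × 14000 + 0.35 × 14800 = 1040 + 3500 + 5180 = 9720
Overall = 0.52 × 6975 + 0.48 × 9720 = 3627 + 4665.6 = 8292.6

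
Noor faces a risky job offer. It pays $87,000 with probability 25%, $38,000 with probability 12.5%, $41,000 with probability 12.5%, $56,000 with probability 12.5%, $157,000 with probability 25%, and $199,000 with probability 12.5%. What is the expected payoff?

EV = 0.25 × 87000 + 0.125 × 38000 + 0.125 × 41000 + 0.125 × 56000 + 0.25 × 157000 + 0.125 × 199000 = 21750 + 4750 + 5125 + 7000 + 39250 + 24875 = 102750

$102,750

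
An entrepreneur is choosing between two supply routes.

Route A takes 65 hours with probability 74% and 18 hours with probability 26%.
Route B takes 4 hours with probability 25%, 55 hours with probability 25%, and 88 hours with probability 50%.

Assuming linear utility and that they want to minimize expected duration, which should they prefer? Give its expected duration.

Route A = 0.74 × 65 + 0.26 × 18 = 48.1 + 4.68 = 52.78
Route B = 0.25 × 4 + 0.25 × 55 + 0.5 × 88 = 1 + 13.75 + 44 = 58.75

Route A (52.78 hours)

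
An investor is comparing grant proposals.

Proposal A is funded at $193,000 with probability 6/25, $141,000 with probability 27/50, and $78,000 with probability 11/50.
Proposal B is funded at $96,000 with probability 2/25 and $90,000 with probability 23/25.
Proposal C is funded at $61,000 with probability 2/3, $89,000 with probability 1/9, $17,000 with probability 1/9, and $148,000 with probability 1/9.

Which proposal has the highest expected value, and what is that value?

Proposal A ($139,620)

Proposal A = 6/25 × 193000 + 27/50 × 141000 + 11/50 × 78000 = 46320 + 76140 + 17160 = 139620
Proposal B = 2/25 × 96000 + 23/25 × 90000 = 7680 + 82800 = 90480
Proposal C = 2/3 × 61000 + 1/9 × 89000 + 1/9 × 17000 + 1/9 × 148000 = 40666.6667 + 9888.8889 + 1888.8889 + 16444.4444 = 68888.8889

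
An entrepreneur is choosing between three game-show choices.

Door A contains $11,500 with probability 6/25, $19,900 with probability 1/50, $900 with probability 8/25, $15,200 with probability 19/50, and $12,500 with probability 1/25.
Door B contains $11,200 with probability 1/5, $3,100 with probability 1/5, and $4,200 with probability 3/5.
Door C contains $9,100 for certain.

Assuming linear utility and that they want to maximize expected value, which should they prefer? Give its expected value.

Door A ($9,722)

Door A = 6/25 × 11500 + 1/50 × 19900 + 8/25 × 900 + 19/50 × 15200 + 1/25 × 12500 = 2760 + 398 + 288 + 5776 + 500 = 9722
Door B = 1/5 × 11200 + 1/5 × 3100 + 3/5 × 4200 = 2240 + 620 + 2520 = 5380
Door C: 9100 (certain)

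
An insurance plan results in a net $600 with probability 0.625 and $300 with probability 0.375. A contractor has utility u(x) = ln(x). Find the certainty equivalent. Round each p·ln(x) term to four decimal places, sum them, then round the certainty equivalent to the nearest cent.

E[u] = 0.625·ln(600) + 0.375·ln(300) = 3.9981 + 2.1389 = 6.1370
CE = e^6.1370 ≈ 462.66

$462.66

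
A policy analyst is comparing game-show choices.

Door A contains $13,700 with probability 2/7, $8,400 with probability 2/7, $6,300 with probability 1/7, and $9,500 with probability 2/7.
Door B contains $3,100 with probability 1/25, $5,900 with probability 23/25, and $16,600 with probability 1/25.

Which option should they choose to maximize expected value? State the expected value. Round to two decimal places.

Door A = 2/7 × 13700 + 2/7 × 8400 + 1/7 × 6300 + 2/7 × 9500 = 3914.2857 + 2400 + 900 + 2714.2857 = 9928.5714
Door B = 1/25 × 3100 + 23/25 × 5900 + 1/25 × 16600 = 124 + 5428 + 664 = 6216

Door A ($9,928.57)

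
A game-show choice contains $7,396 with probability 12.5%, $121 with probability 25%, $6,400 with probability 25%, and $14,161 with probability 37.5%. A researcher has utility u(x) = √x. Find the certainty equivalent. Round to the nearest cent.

E[u] = 0.125·√7396 + 0.25·√121 + 0.25·√6400 + 0.375·√14161 = 0.125·86 + 0.25·11 + 0.25·80 + 0.375·119 = 78.125
CE = (78.125)² = 6103.515625

$6,103.52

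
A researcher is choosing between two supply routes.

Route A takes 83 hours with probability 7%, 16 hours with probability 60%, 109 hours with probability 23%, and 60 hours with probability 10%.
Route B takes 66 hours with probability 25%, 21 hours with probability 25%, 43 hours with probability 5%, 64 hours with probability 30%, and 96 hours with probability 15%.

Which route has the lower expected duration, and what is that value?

Route A = 0.07 × 83 + 0.6 × 16 + 0.23 × 109 + 0.1 × 60 = 5.81 + 9.6 + 25.07 + 6 = 46.48
Route B = 0.25 × 66 + 0.25 × 21 + 0.05 × 43 + 0.3 × 64 + 0.15 × 96 = 16.5 + 5.25 + 2.15 + 19.2 + 14.4 = 57.5

Route A (46.48 hours)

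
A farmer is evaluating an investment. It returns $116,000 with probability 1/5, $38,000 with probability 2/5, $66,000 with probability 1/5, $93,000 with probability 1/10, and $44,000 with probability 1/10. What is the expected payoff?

$65,300

EV = 1/5 × 116000 + 2/5 × 38000 + 1/5 × 66000 + 1/10 × 93000 + 1/10 × 44000 = 23200 + 15200 + 13200 + 9300 + 4400 = 65300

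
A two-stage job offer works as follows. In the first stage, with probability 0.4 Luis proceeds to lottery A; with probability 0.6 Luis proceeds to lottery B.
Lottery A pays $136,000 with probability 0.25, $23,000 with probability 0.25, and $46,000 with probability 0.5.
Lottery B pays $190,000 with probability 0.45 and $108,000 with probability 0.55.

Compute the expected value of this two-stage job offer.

$112,040

EV(A) = 0.25 × 136000 + 0.25 × 23000 + 0.5 × 46000 = 34000 + 5750 + 23000 = 62750
EV(B) = 0.45 × 190000 + 0.55 × 108000 = 85500 + 59400 = 144900
Overall = 0.4 × 62750 + 0.6 × 144900 = 25100 + 86940 = 112040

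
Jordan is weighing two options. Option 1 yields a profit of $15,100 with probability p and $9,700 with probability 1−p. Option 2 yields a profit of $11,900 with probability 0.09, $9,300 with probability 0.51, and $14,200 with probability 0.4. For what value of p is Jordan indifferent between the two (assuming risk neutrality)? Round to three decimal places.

EV(Option 2) = 0.09 × 11900 + 0.51 × 9300 + 0.4 × 14200 = 1071 + 4743 + 5680 = 11494
p·15100 + (1−p)·9700 = 11494
5400p + 9700 = 11494
p = (11494 − 9700) / 5400

p = 0.332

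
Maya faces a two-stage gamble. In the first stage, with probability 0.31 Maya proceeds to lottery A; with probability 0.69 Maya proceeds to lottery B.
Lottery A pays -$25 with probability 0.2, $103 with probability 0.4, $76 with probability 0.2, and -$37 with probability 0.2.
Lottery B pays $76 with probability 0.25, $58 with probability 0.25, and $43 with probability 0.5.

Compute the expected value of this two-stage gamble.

$51.59

EV(A) = 0.2 × (-25) + 0.4 × 103 + 0.2 × 76 + 0.2 × (-37) = -5 + 41.2 + 15.2 − 7.4 = 44
EV(B) = 0.25 × 76 + 0.25 × 58 + 0.5 × 43 = 19 + 14.5 + 21.5 = 55
Overall = 0.31 × 44 + 0.69 × 55 = 13.64 + 37.95 = 51.59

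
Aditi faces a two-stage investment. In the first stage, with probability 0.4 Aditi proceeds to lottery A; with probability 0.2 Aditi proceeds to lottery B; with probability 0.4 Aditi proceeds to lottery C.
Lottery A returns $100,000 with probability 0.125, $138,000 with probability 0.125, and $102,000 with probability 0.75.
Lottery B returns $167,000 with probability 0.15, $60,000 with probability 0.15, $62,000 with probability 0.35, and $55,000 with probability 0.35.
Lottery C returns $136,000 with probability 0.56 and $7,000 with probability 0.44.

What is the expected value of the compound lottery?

EV(A) = 0.125 × 100000 + 0.125 × 138000 + 0.75 × 102000 = 12500 + 17250 + 76500 = 106250
EV(B) = 0.15 × 167000 + 0.15 × 60000 + 0.35 × 62000 + 0.35 × 55000 = 25050 + 9000 + 21700 + 19250 = 75000
EV(C) = 0.56 × 136000 + 0.44 × 7000 = 76160 + 3080 = 79240
Overall = 0.4 × 106250 + 0.2 × 75000 + 0.4 × 79240 = 42500 + 15000 + 31696 = 89196

$89,196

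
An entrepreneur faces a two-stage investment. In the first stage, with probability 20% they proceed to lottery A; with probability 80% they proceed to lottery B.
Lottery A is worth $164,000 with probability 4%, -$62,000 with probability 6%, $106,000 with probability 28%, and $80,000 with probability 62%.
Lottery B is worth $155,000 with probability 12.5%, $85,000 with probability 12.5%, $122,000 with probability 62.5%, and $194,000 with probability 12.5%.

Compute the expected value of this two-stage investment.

EV(A) = 0.04 × 164000 + 0.06 × (-62000) + 0.28 × 106000 + 0.62 × 80000 = 6560 − 3720 + 29680 + 49600 = 82120
EV(B) = 0.125 × 155000 + 0.125 × 85000 + 0.625 × 122000 + 0.125 × 194000 = 19375 + 10625 + 76250 + 24250 = 130500
Overall = 0.2 × 82120 + 0.8 × 130500 = 16424 + 104400 = 120824

$120,824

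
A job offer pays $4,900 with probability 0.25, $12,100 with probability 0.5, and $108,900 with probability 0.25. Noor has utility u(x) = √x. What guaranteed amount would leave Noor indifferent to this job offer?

E[u] = 0.25·√4900 + 0.5·√12100 + 0.25·√108900 = 0.25·70 + 0.5·110 + 0.25·330 = 155
CE = (155)² = 24025

$24,025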